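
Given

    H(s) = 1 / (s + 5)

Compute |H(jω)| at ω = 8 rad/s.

|H(j8)| ≈ 0.1060

Substitute s = j8: numerator = 1, denominator = 5 + j8.
|H(j8)| = |1| / |5 + j8| = 1 / 9.4340 ≈ 0.1060.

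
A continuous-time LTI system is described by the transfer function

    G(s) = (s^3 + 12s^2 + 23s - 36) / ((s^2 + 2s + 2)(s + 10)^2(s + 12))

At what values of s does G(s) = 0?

Set the numerator to zero: s^3 + 12s^2 + 23s - 36 = 0.
Factoring: (s + 4)(s - 1)(s + 9) = 0.

s = -4, 1, -9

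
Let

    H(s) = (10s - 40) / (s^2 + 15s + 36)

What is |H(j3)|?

Substitute s = j3: numerator = -40 + j30, denominator = 27 + j45.
|H(j3)| = |-40 + j30| / |27 + j45| = 50 / 52.479 ≈ 0.9528.

|H(j3)| ≈ 0.9528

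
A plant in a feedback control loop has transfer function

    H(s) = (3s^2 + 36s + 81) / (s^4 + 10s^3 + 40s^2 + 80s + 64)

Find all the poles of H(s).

s = -2 + 2j, -2 - 2j, -2, -4

The poles are the roots of the denominator s^4 + 10s^3 + 40s^2 + 80s + 64 = 0.
Trying s = -2: the polynomial evaluates to 0, so (s + 2) is a factor.
Dividing out leaves s^3 + 8s^2 + 24s + 32 = 0.
This factors further as (s^2 + 4s + 8)(s + 4) = 0.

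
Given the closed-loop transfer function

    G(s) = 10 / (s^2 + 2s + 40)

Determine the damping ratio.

ζ ≈ 0.1581

Compare the denominator to the standard form s^2 + 2ζωₙs + ωₙ².
ωₙ² = 40, so ωₙ = √40 ≈ 6.325 rad/s.
2ζωₙ = 2, so ζ = 2/(2·√40) ≈ 0.1581.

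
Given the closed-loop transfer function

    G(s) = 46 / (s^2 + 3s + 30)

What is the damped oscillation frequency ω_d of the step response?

Comparing s^2 + 3s + 30 to s^2 + 2ζωₙs + ωₙ²: ωₙ = √30 ≈ 5.477 rad/s and ζ = 3/(2·√30) ≈ 0.2739.
ζωₙ = 3/2 = 1.5, so ω_d = ωₙ√(1−ζ²) = √(ωₙ² − (ζωₙ)²) = √(30 − 1.5²) = √27.75 ≈ 5.268 rad/s.

ω_d ≈ 5.268 rad/s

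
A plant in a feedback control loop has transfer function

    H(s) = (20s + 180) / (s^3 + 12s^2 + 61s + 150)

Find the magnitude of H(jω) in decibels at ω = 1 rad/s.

|H(j1)|_dB ≈ 1.61 dB

Substitute s = j1: numerator = 180 + j20, denominator = 138 + j60.
|H(j1)| = |180 + j20| / |138 + j60| = 181.11 / 150.48 ≈ 1.204.
In decibels: 20·log₁₀(1.204) ≈ 1.61 dB.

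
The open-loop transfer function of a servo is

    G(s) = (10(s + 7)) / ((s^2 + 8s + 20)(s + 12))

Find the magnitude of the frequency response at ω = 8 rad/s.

|G(j8)| ≈ 0.09490

Substitute s = j8: numerator = 70 + j80, denominator = -1040 + j416.
|G(j8)| = |70 + j80| / |-1040 + j416| = 106.30 / 1120.1 ≈ 0.09490.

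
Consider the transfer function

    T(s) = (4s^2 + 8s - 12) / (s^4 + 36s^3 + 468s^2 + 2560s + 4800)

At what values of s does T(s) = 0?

Set the numerator to zero: 4s^2 + 8s - 12 = 0, i.e. 4·(s^2 + 2s - 3) = 0.
Factoring: (s + 3)(s - 1) = 0.

s = -3, 1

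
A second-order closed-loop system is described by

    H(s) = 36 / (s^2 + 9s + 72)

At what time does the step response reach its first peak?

Comparing s^2 + 9s + 72 to s^2 + 2ζωₙs + ωₙ²: ωₙ = √72 ≈ 8.485 rad/s and ζ = 9/(2·√72) ≈ 0.5303.
ζωₙ = 9/2 = 4.5, so ω_d = ωₙ√(1−ζ²) = √(ωₙ² − (ζωₙ)²) = √(72 − 4.5²) = √51.75 ≈ 7.194 rad/s.
t_p = π/ω_d = π/7.194 ≈ 0.4367 s.

t_p ≈ 0.4367 s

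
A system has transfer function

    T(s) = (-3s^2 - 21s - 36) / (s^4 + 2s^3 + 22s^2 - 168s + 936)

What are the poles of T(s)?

The poles are the roots of the denominator s^4 + 2s^3 + 22s^2 - 168s + 936 = 0.
No real roots exist; factor into two real quadratics: (s^2 - 6s + 18)(s^2 + 8s + 52) = 0.
Each quadratic gives a conjugate pair via the quadratic formula.

s = 3 + 3j, 3 - 3j, -4 + 6j, -4 - 6j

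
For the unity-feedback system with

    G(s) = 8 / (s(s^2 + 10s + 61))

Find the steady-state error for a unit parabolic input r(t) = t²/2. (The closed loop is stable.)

e_ss = ∞

G(s) has one pole at the origin.
This is a Type 1 system; Ka = lim_{s→0} s^2·G(s) = 0, so the steady-state error for a parabola input is infinite.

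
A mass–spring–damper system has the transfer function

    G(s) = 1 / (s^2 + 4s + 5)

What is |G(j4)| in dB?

Substitute s = j4: numerator = 1, denominator = -11 + j16.
|G(j4)| = |1| / |-11 + j16| = 1 / 19.416 ≈ 0.05150.
In decibels: 20·log₁₀(0.05150) ≈ -25.8 dB.

|G(j4)|_dB ≈ -25.8 dB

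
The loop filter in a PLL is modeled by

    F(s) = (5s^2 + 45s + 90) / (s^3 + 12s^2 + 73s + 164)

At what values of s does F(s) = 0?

s = -6, -3

Set the numerator to zero: 5s^2 + 45s + 90 = 0, i.e. 5·(s^2 + 9s + 18) = 0.
Factoring: (s + 6)(s + 3) = 0.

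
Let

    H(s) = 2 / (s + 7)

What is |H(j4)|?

Substitute s = j4: numerator = 2, denominator = 7 + j4.
|H(j4)| = |2| / |7 + j4| = 2 / 8.0623 ≈ 0.2481.

|H(j4)| ≈ 0.2481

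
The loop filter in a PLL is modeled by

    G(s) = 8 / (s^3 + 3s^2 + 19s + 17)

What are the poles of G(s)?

s = -1 + 4j, -1 - 4j, -1

The poles are the roots of the denominator s^3 + 3s^2 + 19s + 17 = 0.
Trying s = -1: the polynomial evaluates to 0, so (s + 1) is a factor.
Dividing out leaves s^2 + 2s + 17 = 0.
The quadratic formula then gives s = -1 ± 4j.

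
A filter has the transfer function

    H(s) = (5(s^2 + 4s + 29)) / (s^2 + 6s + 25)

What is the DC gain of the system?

Set s = 0: H(0) = (145) / (25) = 29/5.

H(0) = 29/5 ≈ 5.800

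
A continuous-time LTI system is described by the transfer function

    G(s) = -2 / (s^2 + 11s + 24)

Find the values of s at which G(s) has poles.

s = -8, -3

The poles are the roots of the denominator s^2 + 11s + 24 = 0.
Factoring: (s + 8)(s + 3) = 0, so s = -8 and s = -3.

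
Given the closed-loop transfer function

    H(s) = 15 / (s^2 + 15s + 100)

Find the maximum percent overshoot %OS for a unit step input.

%OS ≈ 2.84%

Comparing s^2 + 15s + 100 to s^2 + 2ζωₙs + ωₙ²: ωₙ = 10 rad/s and ζ = 15/(2·10) = 0.75.
%OS = 100·exp(−πζ/√(1−ζ²)) = 100·exp(−π·0.75/√(1−0.75²)) ≈ 2.84%.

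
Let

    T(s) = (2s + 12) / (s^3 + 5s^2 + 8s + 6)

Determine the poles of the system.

The poles are the roots of the denominator s^3 + 5s^2 + 8s + 6 = 0.
Trying s = -3: the polynomial evaluates to 0, so (s + 3) is a factor.
Dividing out leaves s^2 + 2s + 2 = 0.
The quadratic formula then gives s = -1 ± 1j.

s = -1 + j, -1 - j, -3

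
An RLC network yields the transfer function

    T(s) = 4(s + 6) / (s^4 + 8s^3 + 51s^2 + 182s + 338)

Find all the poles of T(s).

The poles are the roots of the denominator s^4 + 8s^3 + 51s^2 + 182s + 338 = 0.
No real roots exist; factor into two real quadratics: (s^2 + 6s + 13)(s^2 + 2s + 26) = 0.
Each quadratic gives a conjugate pair via the quadratic formula.

s = -3 ± 2j, -1 ± 5j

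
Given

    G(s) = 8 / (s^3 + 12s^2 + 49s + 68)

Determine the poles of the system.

The poles are the roots of the denominator s^3 + 12s^2 + 49s + 68 = 0.
Trying s = -4: the polynomial evaluates to 0, so (s + 4) is a factor.
Dividing out leaves s^2 + 8s + 17 = 0.
The quadratic formula then gives s = -4 ± 1j.

s = -4 + j, -4 - j, -4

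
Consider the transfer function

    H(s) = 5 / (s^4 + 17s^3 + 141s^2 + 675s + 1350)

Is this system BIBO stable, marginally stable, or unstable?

stable

The denominator s^4 + 17s^3 + 141s^2 + 675s + 1350 factors as (s + 5)(s + 6)(s^2 + 6s + 45), giving poles at s = -5, -6, -3 + 6j, -3 - 6j.
Since all poles lie strictly in the left half-plane, the system is stable.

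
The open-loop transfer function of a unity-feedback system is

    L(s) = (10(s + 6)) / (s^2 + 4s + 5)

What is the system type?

Type 0

The denominator has no factor of s at the origin — no free integrator — so this is a Type 0 system.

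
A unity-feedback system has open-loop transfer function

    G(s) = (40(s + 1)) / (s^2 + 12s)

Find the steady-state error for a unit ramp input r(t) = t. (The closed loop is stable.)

e_ss = 0.3000

G(s) has one pole at the origin.
This is a Type 1 system. Kv = lim_{s→0} s·G(s) = 40/12 = 10/3.
e_ss = 1/Kv = 1/(10/3) = 3/10 ≈ 0.3000.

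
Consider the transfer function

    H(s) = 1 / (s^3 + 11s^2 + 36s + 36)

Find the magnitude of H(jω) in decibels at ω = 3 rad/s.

|H(j3)|_dB ≈ -40.2 dB

Substitute s = j3: numerator = 1, denominator = -63 + j81.
|H(j3)| = |1| / |-63 + j81| = 1 / 102.62 ≈ 0.009745.
In decibels: 20·log₁₀(0.009745) ≈ -40.2 dB.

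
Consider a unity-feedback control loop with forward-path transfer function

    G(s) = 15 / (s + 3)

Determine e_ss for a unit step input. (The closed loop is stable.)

G(s) has no poles at the origin.
This is a Type 0 system. Kp = lim_{s→0} G(s) = 15/3 = 5.
e_ss = 1/(1 + Kp) = 1/(1 + 5) = 1/6 ≈ 0.1667.

e_ss = 0.1667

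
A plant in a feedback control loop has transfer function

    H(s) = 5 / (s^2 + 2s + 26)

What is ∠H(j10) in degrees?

At s = j10: numerator = 5, denominator = -74 + j20.
∠H = ∠num − ∠den = 0° − (164.88°) = -164.9°.

∠H(j10) ≈ -164.9°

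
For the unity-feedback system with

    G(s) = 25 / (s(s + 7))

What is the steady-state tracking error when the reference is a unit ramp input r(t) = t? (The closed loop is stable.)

G(s) has one pole at the origin.
This is a Type 1 system. Kv = lim_{s→0} s·G(s) = 25/7.
e_ss = 1/Kv = 1/(25/7) = 7/25 ≈ 0.2800.

e_ss = 0.2800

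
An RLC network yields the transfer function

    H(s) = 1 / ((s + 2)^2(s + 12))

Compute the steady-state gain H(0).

At s = 0 each factor (s + a) contributes a and each (s^2 + bs + c) contributes c.
H(0) = 1·1 / ((2) · (2) · (12)) = 1/48 = 1/48.

H(0) = 1/48 ≈ 0.02083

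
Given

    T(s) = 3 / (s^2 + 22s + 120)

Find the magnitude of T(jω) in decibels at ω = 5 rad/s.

|T(j5)|_dB ≈ -33.7 dB

Substitute s = j5: numerator = 3, denominator = 95 + j110.
|T(j5)| = |3| / |95 + j110| = 3 / 145.34 ≈ 0.02064.
In decibels: 20·log₁₀(0.02064) ≈ -33.7 dB.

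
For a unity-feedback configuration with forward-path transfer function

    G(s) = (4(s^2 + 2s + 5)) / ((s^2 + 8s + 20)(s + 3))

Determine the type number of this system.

Type 0

The denominator has no factor of s at the origin — no free integrator — so this is a Type 0 system.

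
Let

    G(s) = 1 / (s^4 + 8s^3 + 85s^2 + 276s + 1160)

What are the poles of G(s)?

The poles are the roots of the denominator s^4 + 8s^3 + 85s^2 + 276s + 1160 = 0.
No real roots exist; factor into two real quadratics: (s^2 + 4s + 29)(s^2 + 4s + 40) = 0.
Each quadratic gives a conjugate pair via the quadratic formula.

s = -2 + 5j, -2 - 5j, -2 + 6j, -2 - 6j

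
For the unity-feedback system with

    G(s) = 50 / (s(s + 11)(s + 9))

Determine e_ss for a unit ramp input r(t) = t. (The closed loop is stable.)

e_ss = 1.980

G(s) has one pole at the origin.
This is a Type 1 system. Kv = lim_{s→0} s·G(s) = 50/99.
e_ss = 1/Kv = 1/(50/99) = 99/50 ≈ 1.980.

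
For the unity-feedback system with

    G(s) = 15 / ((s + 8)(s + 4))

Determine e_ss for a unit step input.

G(s) has no poles at the origin.
This is a Type 0 system. Kp = lim_{s→0} G(s) = 15/32.
e_ss = 1/(1 + Kp) = 1/(1 + 15/32) = 32/47 ≈ 0.6809.

e_ss = 0.6809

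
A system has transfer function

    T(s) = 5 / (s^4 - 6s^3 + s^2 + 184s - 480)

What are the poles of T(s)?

The poles are the roots of the denominator s^4 - 6s^3 + s^2 + 184s - 480 = 0.
Trying s = 3: the polynomial evaluates to 0, so (s - 3) is a factor.
Dividing out leaves s^3 - 3s^2 - 8s + 160 = 0.
This factors further as (s^2 - 8s + 32)(s + 5) = 0.

s = 4 + 4j, 4 - 4j, 3, -5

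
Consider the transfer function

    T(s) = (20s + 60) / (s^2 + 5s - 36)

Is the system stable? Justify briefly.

unstable

The denominator s^2 + 5s - 36 factors as (s - 4)(s + 9), giving poles at s = 4, -9.
Since the pole(s) at s = 4 lie in the right half-plane, the system is unstable.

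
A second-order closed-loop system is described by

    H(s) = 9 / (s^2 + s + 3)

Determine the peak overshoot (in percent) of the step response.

%OS ≈ 38.8%

Comparing s^2 + s + 3 to s^2 + 2ζωₙs + ωₙ²: ωₙ = √3 ≈ 1.732 rad/s and ζ = 1/(2·√3) ≈ 0.2887.
%OS = 100·exp(−πζ/√(1−ζ²)) = 100·exp(−π·0.2887/√(1−0.2887²)) ≈ 38.8%.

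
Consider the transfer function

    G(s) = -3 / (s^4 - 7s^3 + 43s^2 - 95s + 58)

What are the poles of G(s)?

The poles are the roots of the denominator s^4 - 7s^3 + 43s^2 - 95s + 58 = 0.
Trying s = 2: the polynomial evaluates to 0, so (s - 2) is a factor.
Dividing out leaves s^3 - 5s^2 + 33s - 29 = 0.
This factors further as (s^2 - 4s + 29)(s - 1) = 0.

s = 2 + 5j, 2 - 5j, 2, 1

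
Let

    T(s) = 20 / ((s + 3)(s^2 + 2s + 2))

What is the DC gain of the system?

At s = 0 each factor (s + a) contributes a and each (s^2 + bs + c) contributes c.
T(0) = 20·1 / ((3) · (2)) = 20/6 = 10/3.

T(0) = 10/3 ≈ 3.333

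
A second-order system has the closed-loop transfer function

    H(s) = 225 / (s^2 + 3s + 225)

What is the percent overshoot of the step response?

Comparing s^2 + 3s + 225 to s^2 + 2ζωₙs + ωₙ²: ωₙ = 15 rad/s and ζ = 3/(2·15) = 0.1.
%OS = 100·exp(−πζ/√(1−ζ²)) = 100·exp(−π·0.1/√(1−0.1²)) ≈ 72.9%.

%OS ≈ 72.9%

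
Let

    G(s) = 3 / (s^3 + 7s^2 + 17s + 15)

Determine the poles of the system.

s = -2 + j, -2 - j, -3

The poles are the roots of the denominator s^3 + 7s^2 + 17s + 15 = 0.
Trying s = -3: the polynomial evaluates to 0, so (s + 3) is a factor.
Dividing out leaves s^2 + 4s + 5 = 0.
The quadratic formula then gives s = -2 ± 1j.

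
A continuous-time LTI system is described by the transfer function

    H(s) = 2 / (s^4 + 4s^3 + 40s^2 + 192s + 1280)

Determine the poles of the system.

The poles are the roots of the denominator s^4 + 4s^3 + 40s^2 + 192s + 1280 = 0.
No real roots exist; factor into two real quadratics: (s^2 - 4s + 40)(s^2 + 8s + 32) = 0.
Each quadratic gives a conjugate pair via the quadratic formula.

s = 2 ± 6j, -4 ± 4j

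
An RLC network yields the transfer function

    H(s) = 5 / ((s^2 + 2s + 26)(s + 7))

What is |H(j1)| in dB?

|H(j1)|_dB ≈ -31.0 dB

Substitute s = j1: numerator = 5, denominator = 173 + j39.
|H(j1)| = |5| / |173 + j39| = 5 / 177.34 ≈ 0.02819.
In decibels: 20·log₁₀(0.02819) ≈ -31.0 dB.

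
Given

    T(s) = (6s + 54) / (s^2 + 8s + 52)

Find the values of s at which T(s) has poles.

s = -4 + 6j, -4 - 6j

The poles are the roots of the denominator s^2 + 8s + 52 = 0.
Using the quadratic formula: s = (-8 ± √(-144))/2 = -4 ± 6j.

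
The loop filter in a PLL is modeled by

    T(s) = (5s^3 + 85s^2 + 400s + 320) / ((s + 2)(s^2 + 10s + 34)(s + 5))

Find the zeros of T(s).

Set the numerator to zero: 5s^3 + 85s^2 + 400s + 320 = 0, i.e. 5·(s^3 + 17s^2 + 80s + 64) = 0.
Factoring: (s + 1)(s + 8)^2 = 0.

s = -1, -8, -8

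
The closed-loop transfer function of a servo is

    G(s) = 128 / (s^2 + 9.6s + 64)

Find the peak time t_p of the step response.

Comparing s^2 + 9.6s + 64 to s^2 + 2ζωₙs + ωₙ²: ωₙ = 8 rad/s and ζ = 9.6/(2·8) = 0.6.
ζωₙ = 9.6/2 = 4.8, so ω_d = ωₙ√(1−ζ²) = √(ωₙ² − (ζωₙ)²) = √(64 − 4.8²) = √40.96 = 6.400 rad/s.
t_p = π/ω_d = π/6.400 ≈ 0.4909 s.

t_p ≈ 0.4909 s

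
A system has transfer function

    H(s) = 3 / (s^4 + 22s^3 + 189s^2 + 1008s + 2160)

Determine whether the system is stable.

stable

The denominator s^4 + 22s^3 + 189s^2 + 1008s + 2160 factors as (s + 12)(s^2 + 6s + 45)(s + 4), giving poles at s = -12, -3 ± 6j, -4.
Since all poles lie strictly in the left half-plane, the system is stable.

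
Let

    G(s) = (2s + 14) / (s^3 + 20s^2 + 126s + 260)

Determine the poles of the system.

The poles are the roots of the denominator s^3 + 20s^2 + 126s + 260 = 0.
Trying s = -10: the polynomial evaluates to 0, so (s + 10) is a factor.
Dividing out leaves s^2 + 10s + 26 = 0.
The quadratic formula then gives s = -5 ± 1j.

s = -5 ± j, -10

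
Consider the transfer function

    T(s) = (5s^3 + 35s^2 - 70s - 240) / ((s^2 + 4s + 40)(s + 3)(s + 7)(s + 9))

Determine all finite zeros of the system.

s = -2, 3, -8

Set the numerator to zero: 5s^3 + 35s^2 - 70s - 240 = 0, i.e. 5·(s^3 + 7s^2 - 14s - 48) = 0.
Factoring: (s + 2)(s - 3)(s + 8) = 0.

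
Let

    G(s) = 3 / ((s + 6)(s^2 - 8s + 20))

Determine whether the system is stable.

unstable

The poles can be read from the denominator factors: s = -6, 4 + 2j, 4 - 2j.
Since the pole(s) at s = 4 ± 2j lie in the right half-plane, the system is unstable.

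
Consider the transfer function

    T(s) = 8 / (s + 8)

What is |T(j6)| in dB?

|T(j6)|_dB ≈ -1.94 dB

Substitute s = j6: numerator = 8, denominator = 8 + j6.
|T(j6)| = |8| / |8 + j6| = 8 / 10 = 0.8000.
In decibels: 20·log₁₀(0.8000) ≈ -1.94 dB.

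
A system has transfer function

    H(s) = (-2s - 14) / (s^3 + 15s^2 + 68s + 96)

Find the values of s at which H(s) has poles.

s = -4, -3, -8

The poles are the roots of the denominator s^3 + 15s^2 + 68s + 96 = 0.
Trying s = -4: the polynomial evaluates to 0, so (s + 4) is a factor.
Dividing out leaves s^2 + 11s + 24 = 0.
Factoring the quadratic: (s + 3)(s + 8) = 0.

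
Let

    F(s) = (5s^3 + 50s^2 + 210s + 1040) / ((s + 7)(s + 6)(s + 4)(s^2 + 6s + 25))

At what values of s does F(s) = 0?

Set the numerator to zero: 5s^3 + 50s^2 + 210s + 1040 = 0, i.e. 5·(s^3 + 10s^2 + 42s + 208) = 0.
Factoring: (s + 8)(s^2 + 2s + 26) = 0.

s = -8, -1 + 5j, -1 - 5j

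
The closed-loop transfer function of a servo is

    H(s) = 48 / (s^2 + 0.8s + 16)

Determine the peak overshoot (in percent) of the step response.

%OS ≈ 72.9%

Comparing s^2 + 0.8s + 16 to s^2 + 2ζωₙs + ωₙ²: ωₙ = 4 rad/s and ζ = 0.8/(2·4) = 0.1.
%OS = 100·exp(−πζ/√(1−ζ²)) = 100·exp(−π·0.1/√(1−0.1²)) ≈ 72.9%.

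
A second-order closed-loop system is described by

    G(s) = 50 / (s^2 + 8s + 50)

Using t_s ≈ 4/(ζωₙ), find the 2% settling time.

Comparing s^2 + 8s + 50 to s^2 + 2ζωₙs + ωₙ²: ωₙ = √50 ≈ 7.071 rad/s and ζ = 8/(2·√50) ≈ 0.5657.
ζωₙ = 8/2 = 4, so t_s ≈ 4/(ζωₙ) = 4/4 = 1 s.

t_s ≈ 1 s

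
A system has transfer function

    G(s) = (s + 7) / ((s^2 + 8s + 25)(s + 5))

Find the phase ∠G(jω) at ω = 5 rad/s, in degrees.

∠G(j5) ≈ -99.46°

At s = j5: numerator = 7 + j5, denominator = -200 + j200.
∠G = ∠num − ∠den = 35.538° − (135°) = -99.46°.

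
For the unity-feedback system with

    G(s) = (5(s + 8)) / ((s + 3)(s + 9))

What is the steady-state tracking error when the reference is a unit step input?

e_ss = 0.4030

G(s) has no poles at the origin.
This is a Type 0 system. Kp = lim_{s→0} G(s) = 40/27.
e_ss = 1/(1 + Kp) = 1/(1 + 40/27) = 27/67 ≈ 0.4030.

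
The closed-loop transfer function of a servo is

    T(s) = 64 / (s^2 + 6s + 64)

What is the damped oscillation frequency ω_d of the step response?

ω_d ≈ 7.416 rad/s

Comparing s^2 + 6s + 64 to s^2 + 2ζωₙs + ωₙ²: ωₙ = 8 rad/s and ζ = 6/(2·8) = 0.375.
ζωₙ = 6/2 = 3, so ω_d = ωₙ√(1−ζ²) = √(ωₙ² − (ζωₙ)²) = √(64 − 3²) = √55 ≈ 7.416 rad/s.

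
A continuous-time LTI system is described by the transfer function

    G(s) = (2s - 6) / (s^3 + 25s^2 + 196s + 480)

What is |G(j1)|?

|G(j1)| ≈ 0.01278

Substitute s = j1: numerator = -6 + j2, denominator = 455 + j195.
|G(j1)| = |-6 + j2| / |455 + j195| = 6.3246 / 495.03 ≈ 0.01278.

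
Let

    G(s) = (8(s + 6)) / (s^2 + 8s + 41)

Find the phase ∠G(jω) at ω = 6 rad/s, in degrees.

At s = j6: numerator = 48 + j48, denominator = 5 + j48.
∠G = ∠num − ∠den = 45° − (84.053°) = -39.05°.

∠G(j6) ≈ -39.05°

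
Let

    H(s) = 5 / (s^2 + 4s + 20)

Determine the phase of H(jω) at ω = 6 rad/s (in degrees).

∠H(j6) ≈ -123.7°

At s = j6: numerator = 5, denominator = -16 + j24.
∠H = ∠num − ∠den = 0° − (123.69°) = -123.7°.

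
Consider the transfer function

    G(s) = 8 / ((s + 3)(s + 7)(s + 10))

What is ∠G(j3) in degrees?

At s = j3: numerator = 8, denominator = 30 + j336.
∠G = ∠num − ∠den = 0° − (84.898°) = -84.90°.

∠G(j3) ≈ -84.90°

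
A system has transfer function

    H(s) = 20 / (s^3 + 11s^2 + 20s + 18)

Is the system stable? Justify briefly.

stable

The denominator s^3 + 11s^2 + 20s + 18 factors as (s^2 + 2s + 2)(s + 9), giving poles at s = -1 ± j, -9.
Since all poles lie strictly in the left half-plane, the system is stable.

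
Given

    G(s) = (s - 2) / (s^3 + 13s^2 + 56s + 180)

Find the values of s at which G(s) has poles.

s = -2 + 4j, -2 - 4j, -9

The poles are the roots of the denominator s^3 + 13s^2 + 56s + 180 = 0.
Trying s = -9: the polynomial evaluates to 0, so (s + 9) is a factor.
Dividing out leaves s^2 + 4s + 20 = 0.
The quadratic formula then gives s = -2 ± 4j.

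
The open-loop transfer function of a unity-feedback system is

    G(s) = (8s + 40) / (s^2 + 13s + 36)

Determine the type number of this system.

The denominator has no factor of s at the origin — no free integrator — so this is a Type 0 system.

Type 0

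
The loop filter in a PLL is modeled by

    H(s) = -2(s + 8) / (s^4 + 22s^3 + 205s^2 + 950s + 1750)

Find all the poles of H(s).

The poles are the roots of the denominator s^4 + 22s^3 + 205s^2 + 950s + 1750 = 0.
Trying s = -5: the polynomial evaluates to 0, so (s + 5) is a factor.
Dividing out leaves s^3 + 17s^2 + 120s + 350 = 0.
This factors further as (s^2 + 10s + 50)(s + 7) = 0.

s = -5 + 5j, -5 - 5j, -5, -7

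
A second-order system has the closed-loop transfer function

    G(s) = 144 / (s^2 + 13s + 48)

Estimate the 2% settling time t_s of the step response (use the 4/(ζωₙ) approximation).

Comparing s^2 + 13s + 48 to s^2 + 2ζωₙs + ωₙ²: ωₙ = √48 ≈ 6.928 rad/s and ζ = 13/(2·√48) ≈ 0.9382.
ζωₙ = 13/2 = 6.5, so t_s ≈ 4/(ζωₙ) = 4/6.5 ≈ 0.6154 s.

t_s ≈ 0.6154 s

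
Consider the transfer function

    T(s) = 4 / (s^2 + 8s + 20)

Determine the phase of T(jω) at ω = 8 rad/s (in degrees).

∠T(j8) ≈ -124.5°

At s = j8: numerator = 4, denominator = -44 + j64.
∠T = ∠num − ∠den = 0° − (124.51°) = -124.5°.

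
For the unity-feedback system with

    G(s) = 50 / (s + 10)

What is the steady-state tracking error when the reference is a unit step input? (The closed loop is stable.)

G(s) has no poles at the origin.
This is a Type 0 system. Kp = lim_{s→0} G(s) = 50/10 = 5.
e_ss = 1/(1 + Kp) = 1/(1 + 5) = 1/6 ≈ 0.1667.

e_ss = 0.1667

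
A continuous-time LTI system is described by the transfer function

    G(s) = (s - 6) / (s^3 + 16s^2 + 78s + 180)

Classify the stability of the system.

stable

The denominator s^3 + 16s^2 + 78s + 180 factors as (s^2 + 6s + 18)(s + 10), giving poles at s = -3 ± 3j, -10.
Since all poles lie strictly in the left half-plane, the system is stable.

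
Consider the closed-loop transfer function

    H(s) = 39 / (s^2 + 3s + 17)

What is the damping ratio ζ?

ζ ≈ 0.3638

Compare the denominator to the standard form s^2 + 2ζωₙs + ωₙ².
ωₙ² = 17, so ωₙ = √17 ≈ 4.123 rad/s.
2ζωₙ = 3, so ζ = 3/(2·√17) ≈ 0.3638.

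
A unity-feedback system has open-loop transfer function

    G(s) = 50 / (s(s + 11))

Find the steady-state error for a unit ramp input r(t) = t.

G(s) has one pole at the origin.
This is a Type 1 system. Kv = lim_{s→0} s·G(s) = 50/11.
e_ss = 1/Kv = 1/(50/11) = 11/50 ≈ 0.2200.

e_ss = 0.2200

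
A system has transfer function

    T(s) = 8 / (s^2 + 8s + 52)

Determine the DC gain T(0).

Set s = 0: T(0) = (8) / (52) = 2/13.

T(0) = 2/13 ≈ 0.1538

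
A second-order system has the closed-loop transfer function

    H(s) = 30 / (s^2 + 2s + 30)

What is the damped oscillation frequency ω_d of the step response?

Comparing s^2 + 2s + 30 to s^2 + 2ζωₙs + ωₙ²: ωₙ = √30 ≈ 5.477 rad/s and ζ = 2/(2·√30) ≈ 0.1826.
ζωₙ = 2/2 = 1, so ω_d = ωₙ√(1−ζ²) = √(ωₙ² − (ζωₙ)²) = √(30 − 1²) = √29 ≈ 5.385 rad/s.

ω_d ≈ 5.385 rad/s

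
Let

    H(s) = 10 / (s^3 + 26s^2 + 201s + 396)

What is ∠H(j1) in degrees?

At s = j1: numerator = 10, denominator = 370 + j200.
∠H = ∠num − ∠den = 0° − (28.393°) = -28.39°.

∠H(j1) ≈ -28.39°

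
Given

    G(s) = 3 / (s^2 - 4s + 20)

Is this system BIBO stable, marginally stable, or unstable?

The denominator s^2 - 4s + 20 factors as (s^2 - 4s + 20), giving poles at s = 2 ± 4j.
Since the pole(s) at s = 2 + 4j, 2 - 4j lie in the right half-plane, the system is unstable.

unstable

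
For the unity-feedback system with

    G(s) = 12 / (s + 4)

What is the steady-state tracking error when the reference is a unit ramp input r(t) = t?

G(s) has no poles at the origin.
This is a Type 0 system; Kv = lim_{s→0} s·G(s) = 0, so the steady-state error for a ramp input is infinite.

e_ss = ∞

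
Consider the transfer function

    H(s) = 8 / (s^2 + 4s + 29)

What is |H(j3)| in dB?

Substitute s = j3: numerator = 8, denominator = 20 + j12.
|H(j3)| = |8| / |20 + j12| = 8 / 23.324 ≈ 0.3430.
In decibels: 20·log₁₀(0.3430) ≈ -9.29 dB.

|H(j3)|_dB ≈ -9.29 dB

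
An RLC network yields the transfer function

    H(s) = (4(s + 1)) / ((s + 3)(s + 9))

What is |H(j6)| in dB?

|H(j6)|_dB ≈ -9.49 dB

Substitute s = j6: numerator = 4 + j24, denominator = -9 + j72.
|H(j6)| = |4 + j24| / |-9 + j72| = 24.331 / 72.560 ≈ 0.3353.
In decibels: 20·log₁₀(0.3353) ≈ -9.49 dB.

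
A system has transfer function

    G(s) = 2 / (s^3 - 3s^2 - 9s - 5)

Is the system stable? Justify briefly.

The denominator s^3 - 3s^2 - 9s - 5 factors as (s - 5)(s + 1)^2, giving poles at s = 5, -1, -1.
Since the pole(s) at s = 5 lie in the right half-plane, the system is unstable.

unstable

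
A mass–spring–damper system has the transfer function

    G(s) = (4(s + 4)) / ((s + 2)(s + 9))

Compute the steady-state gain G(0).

At s = 0 each factor (s + a) contributes a and each (s^2 + bs + c) contributes c.
G(0) = 4·(4) / ((2) · (9)) = 16/18 = 8/9.

G(0) = 8/9 ≈ 0.8889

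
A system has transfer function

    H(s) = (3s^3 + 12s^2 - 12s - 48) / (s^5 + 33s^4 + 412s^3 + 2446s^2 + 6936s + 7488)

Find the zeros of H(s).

Set the numerator to zero: 3s^3 + 12s^2 - 12s - 48 = 0, i.e. 3·(s^3 + 4s^2 - 4s - 16) = 0.
Factoring: (s - 2)(s + 4)(s + 2) = 0.

s = 2, -4, -2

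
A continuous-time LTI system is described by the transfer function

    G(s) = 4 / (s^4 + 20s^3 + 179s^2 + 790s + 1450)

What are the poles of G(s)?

The poles are the roots of the denominator s^4 + 20s^3 + 179s^2 + 790s + 1450 = 0.
No real roots exist; factor into two real quadratics: (s^2 + 10s + 50)(s^2 + 10s + 29) = 0.
Each quadratic gives a conjugate pair via the quadratic formula.

s = -5 + 5j, -5 - 5j, -5 + 2j, -5 - 2j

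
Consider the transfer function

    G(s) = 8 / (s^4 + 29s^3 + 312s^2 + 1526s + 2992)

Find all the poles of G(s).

The poles are the roots of the denominator s^4 + 29s^3 + 312s^2 + 1526s + 2992 = 0.
Trying s = -11: the polynomial evaluates to 0, so (s + 11) is a factor.
Dividing out leaves s^3 + 18s^2 + 114s + 272 = 0.
This factors further as (s^2 + 10s + 34)(s + 8) = 0.

s = -5 ± 3j, -11, -8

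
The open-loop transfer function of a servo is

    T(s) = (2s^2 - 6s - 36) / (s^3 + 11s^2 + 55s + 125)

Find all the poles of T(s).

s = -3 + 4j, -3 - 4j, -5

The poles are the roots of the denominator s^3 + 11s^2 + 55s + 125 = 0.
Trying s = -5: the polynomial evaluates to 0, so (s + 5) is a factor.
Dividing out leaves s^2 + 6s + 25 = 0.
The quadratic formula then gives s = -3 ± 4j.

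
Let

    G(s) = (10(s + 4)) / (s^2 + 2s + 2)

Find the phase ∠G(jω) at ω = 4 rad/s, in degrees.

∠G(j4) ≈ -105.3°

At s = j4: numerator = 40 + j40, denominator = -14 + j8.
∠G = ∠num − ∠den = 45° − (150.26°) = -105.3°.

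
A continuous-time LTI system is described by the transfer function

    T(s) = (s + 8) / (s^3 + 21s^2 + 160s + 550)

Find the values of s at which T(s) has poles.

The poles are the roots of the denominator s^3 + 21s^2 + 160s + 550 = 0.
Trying s = -11: the polynomial evaluates to 0, so (s + 11) is a factor.
Dividing out leaves s^2 + 10s + 50 = 0.
The quadratic formula then gives s = -5 ± 5j.

s = -5 ± 5j, -11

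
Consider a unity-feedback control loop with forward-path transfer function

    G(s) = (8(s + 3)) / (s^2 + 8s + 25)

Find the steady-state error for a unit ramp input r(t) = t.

G(s) has no poles at the origin.
This is a Type 0 system; Kv = lim_{s→0} s·G(s) = 0, so the steady-state error for a ramp input is infinite.

e_ss = ∞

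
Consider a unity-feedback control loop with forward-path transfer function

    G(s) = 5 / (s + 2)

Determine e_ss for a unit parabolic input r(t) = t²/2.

e_ss = ∞

G(s) has no poles at the origin.
This is a Type 0 system; Ka = lim_{s→0} s^2·G(s) = 0, so the steady-state error for a parabola input is infinite.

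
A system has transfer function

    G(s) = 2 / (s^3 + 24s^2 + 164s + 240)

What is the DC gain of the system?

G(0) = 1/120 ≈ 0.008333

Set s = 0: G(0) = (2) / (240) = 1/120.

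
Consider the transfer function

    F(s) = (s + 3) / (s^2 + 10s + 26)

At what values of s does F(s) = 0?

s = -3

Set the numerator to zero: s + 3 = 0.
So s = -3.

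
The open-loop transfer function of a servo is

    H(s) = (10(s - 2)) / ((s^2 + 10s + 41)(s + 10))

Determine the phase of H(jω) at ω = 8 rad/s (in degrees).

At s = j8: numerator = -20 + j80, denominator = -870 + j616.
∠H = ∠num − ∠den = 104.04° − (144.70°) = -40.66°.

∠H(j8) ≈ -40.66°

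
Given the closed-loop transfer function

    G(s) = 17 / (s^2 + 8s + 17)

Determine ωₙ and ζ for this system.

Compare the denominator to the standard form s^2 + 2ζωₙs + ωₙ².
ωₙ² = 17, so ωₙ = √17 ≈ 4.123 rad/s.
2ζωₙ = 8, so ζ = 8/(2·√17) ≈ 0.9701.

ωₙ ≈ 4.123 rad/s, ζ ≈ 0.9701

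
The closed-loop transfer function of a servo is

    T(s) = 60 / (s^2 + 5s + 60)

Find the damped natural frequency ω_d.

ω_d ≈ 7.331 rad/s

Comparing s^2 + 5s + 60 to s^2 + 2ζωₙs + ωₙ²: ωₙ = √60 ≈ 7.746 rad/s and ζ = 5/(2·√60) ≈ 0.3227.
ζωₙ = 5/2 = 2.5, so ω_d = ωₙ√(1−ζ²) = √(ωₙ² − (ζωₙ)²) = √(60 − 2.5²) = √53.75 ≈ 7.331 rad/s.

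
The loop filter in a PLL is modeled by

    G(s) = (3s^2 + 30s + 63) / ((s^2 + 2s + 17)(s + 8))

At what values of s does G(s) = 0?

Set the numerator to zero: 3s^2 + 30s + 63 = 0, i.e. 3·(s^2 + 10s + 21) = 0.
Factoring: (s + 3)(s + 7) = 0.

s = -3, -7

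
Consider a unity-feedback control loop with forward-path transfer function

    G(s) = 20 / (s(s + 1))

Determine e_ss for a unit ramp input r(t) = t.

e_ss = 0.05000

G(s) has one pole at the origin.
This is a Type 1 system. Kv = lim_{s→0} s·G(s) = 20/1.
e_ss = 1/Kv = 1/(20) = 1/20 ≈ 0.05000.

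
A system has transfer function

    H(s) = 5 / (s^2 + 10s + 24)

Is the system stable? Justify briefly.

The denominator s^2 + 10s + 24 factors as (s + 4)(s + 6), giving poles at s = -4, -6.
Since all poles lie strictly in the left half-plane, the system is stable.

stable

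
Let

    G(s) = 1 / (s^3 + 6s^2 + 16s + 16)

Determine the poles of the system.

The poles are the roots of the denominator s^3 + 6s^2 + 16s + 16 = 0.
Trying s = -2: the polynomial evaluates to 0, so (s + 2) is a factor.
Dividing out leaves s^2 + 4s + 8 = 0.
The quadratic formula then gives s = -2 ± 2j.

s = -2 ± 2j, -2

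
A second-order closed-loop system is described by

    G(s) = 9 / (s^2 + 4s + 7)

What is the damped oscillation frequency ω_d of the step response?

ω_d ≈ 1.732 rad/s

Comparing s^2 + 4s + 7 to s^2 + 2ζωₙs + ωₙ²: ωₙ = √7 ≈ 2.646 rad/s and ζ = 4/(2·√7) ≈ 0.7559.
ζωₙ = 4/2 = 2, so ω_d = ωₙ√(1−ζ²) = √(ωₙ² − (ζωₙ)²) = √(7 − 2²) = √3 ≈ 1.732 rad/s.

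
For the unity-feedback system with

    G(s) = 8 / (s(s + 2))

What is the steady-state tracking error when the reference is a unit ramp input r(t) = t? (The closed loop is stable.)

e_ss = 0.2500

G(s) has one pole at the origin.
This is a Type 1 system. Kv = lim_{s→0} s·G(s) = 8/2 = 4.
e_ss = 1/Kv = 1/(4) = 1/4 ≈ 0.2500.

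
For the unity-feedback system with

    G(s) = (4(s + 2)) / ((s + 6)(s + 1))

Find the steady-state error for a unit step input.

e_ss = 0.4286

G(s) has no poles at the origin.
This is a Type 0 system. Kp = lim_{s→0} G(s) = 8/6 = 4/3.
e_ss = 1/(1 + Kp) = 1/(1 + 4/3) = 3/7 ≈ 0.4286.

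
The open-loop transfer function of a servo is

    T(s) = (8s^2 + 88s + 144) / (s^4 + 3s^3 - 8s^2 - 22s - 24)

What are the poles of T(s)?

s = -1 + j, -1 - j, 3, -4

The poles are the roots of the denominator s^4 + 3s^3 - 8s^2 - 22s - 24 = 0.
Trying s = 3: the polynomial evaluates to 0, so (s - 3) is a factor.
Dividing out leaves s^3 + 6s^2 + 10s + 8 = 0.
This factors further as (s^2 + 2s + 2)(s + 4) = 0.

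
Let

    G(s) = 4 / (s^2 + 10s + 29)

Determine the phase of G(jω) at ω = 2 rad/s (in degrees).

At s = j2: numerator = 4, denominator = 25 + j20.
∠G = ∠num − ∠den = 0° − (38.660°) = -38.66°.

∠G(j2) ≈ -38.66°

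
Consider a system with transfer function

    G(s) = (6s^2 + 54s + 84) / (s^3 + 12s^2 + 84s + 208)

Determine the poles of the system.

s = -4, -4 + 6j, -4 - 6j

The poles are the roots of the denominator s^3 + 12s^2 + 84s + 208 = 0.
Trying s = -4: the polynomial evaluates to 0, so (s + 4) is a factor.
Dividing out leaves s^2 + 8s + 52 = 0.
The quadratic formula then gives s = -4 ± 6j.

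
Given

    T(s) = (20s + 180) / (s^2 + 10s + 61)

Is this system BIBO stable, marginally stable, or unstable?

stable

The denominator s^2 + 10s + 61 factors as (s^2 + 10s + 61), giving poles at s = -5 ± 6j.
Since all poles lie strictly in the left half-plane, the system is stable.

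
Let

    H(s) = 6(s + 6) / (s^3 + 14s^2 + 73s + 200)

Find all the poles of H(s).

s = -8, -3 ± 4j

The poles are the roots of the denominator s^3 + 14s^2 + 73s + 200 = 0.
Trying s = -8: the polynomial evaluates to 0, so (s + 8) is a factor.
Dividing out leaves s^2 + 6s + 25 = 0.
The quadratic formula then gives s = -3 ± 4j.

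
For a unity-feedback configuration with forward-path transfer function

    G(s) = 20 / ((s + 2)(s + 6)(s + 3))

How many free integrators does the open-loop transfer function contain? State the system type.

The denominator has no factor of s at the origin — no free integrator — so this is a Type 0 system.

Type 0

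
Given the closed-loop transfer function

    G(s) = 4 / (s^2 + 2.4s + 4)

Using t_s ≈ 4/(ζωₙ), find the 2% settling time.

Comparing s^2 + 2.4s + 4 to s^2 + 2ζωₙs + ωₙ²: ωₙ = 2 rad/s and ζ = 2.4/(2·2) = 0.6.
ζωₙ = 2.4/2 = 1.2, so t_s ≈ 4/(ζωₙ) = 4/1.2 ≈ 3.333 s.

t_s ≈ 3.333 s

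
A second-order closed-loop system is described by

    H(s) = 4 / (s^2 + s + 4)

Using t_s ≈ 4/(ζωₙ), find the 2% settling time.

Comparing s^2 + s + 4 to s^2 + 2ζωₙs + ωₙ²: ωₙ = 2 rad/s and ζ = 1/(2·2) = 0.25.
ζωₙ = 1/2 = 0.5, so t_s ≈ 4/(ζωₙ) = 4/0.5 = 8 s.

t_s ≈ 8 s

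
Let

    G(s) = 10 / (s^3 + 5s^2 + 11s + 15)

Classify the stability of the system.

The denominator s^3 + 5s^2 + 11s + 15 factors as (s^2 + 2s + 5)(s + 3), giving poles at s = -1 ± 2j, -3.
Since all poles lie strictly in the left half-plane, the system is stable.

stable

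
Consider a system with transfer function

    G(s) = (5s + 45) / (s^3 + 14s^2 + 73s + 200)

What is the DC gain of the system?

Set s = 0: G(0) = (45) / (200) = 9/40.

G(0) = 9/40 ≈ 0.2250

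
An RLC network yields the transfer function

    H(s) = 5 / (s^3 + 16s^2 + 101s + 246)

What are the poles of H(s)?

s = -5 + 4j, -5 - 4j, -6

The poles are the roots of the denominator s^3 + 16s^2 + 101s + 246 = 0.
Trying s = -6: the polynomial evaluates to 0, so (s + 6) is a factor.
Dividing out leaves s^2 + 10s + 41 = 0.
The quadratic formula then gives s = -5 ± 4j.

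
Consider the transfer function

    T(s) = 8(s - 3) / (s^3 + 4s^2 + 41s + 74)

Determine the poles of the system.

The poles are the roots of the denominator s^3 + 4s^2 + 41s + 74 = 0.
Trying s = -2: the polynomial evaluates to 0, so (s + 2) is a factor.
Dividing out leaves s^2 + 2s + 37 = 0.
The quadratic formula then gives s = -1 ± 6j.

s = -1 ± 6j, -2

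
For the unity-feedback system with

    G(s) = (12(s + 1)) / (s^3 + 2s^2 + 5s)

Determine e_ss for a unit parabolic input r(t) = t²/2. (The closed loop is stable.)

e_ss = ∞

G(s) has one pole at the origin.
This is a Type 1 system; Ka = lim_{s→0} s^2·G(s) = 0, so the steady-state error for a parabola input is infinite.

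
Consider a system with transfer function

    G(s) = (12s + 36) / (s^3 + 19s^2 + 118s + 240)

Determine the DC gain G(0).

G(0) = 3/20 ≈ 0.1500

Set s = 0: G(0) = (36) / (240) = 3/20.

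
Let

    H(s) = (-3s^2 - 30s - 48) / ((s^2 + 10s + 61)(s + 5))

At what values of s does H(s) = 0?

s = -8, -2

Set the numerator to zero: -3s^2 - 30s - 48 = 0, i.e. -3·(s^2 + 10s + 16) = 0.
Factoring: (s + 8)(s + 2) = 0.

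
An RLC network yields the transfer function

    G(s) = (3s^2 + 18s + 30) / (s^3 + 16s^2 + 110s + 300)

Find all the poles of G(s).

The poles are the roots of the denominator s^3 + 16s^2 + 110s + 300 = 0.
Trying s = -6: the polynomial evaluates to 0, so (s + 6) is a factor.
Dividing out leaves s^2 + 10s + 50 = 0.
The quadratic formula then gives s = -5 ± 5j.

s = -5 ± 5j, -6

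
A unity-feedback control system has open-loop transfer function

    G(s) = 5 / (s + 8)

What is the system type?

The denominator has no factor of s at the origin — no free integrator — so this is a Type 0 system.

Type 0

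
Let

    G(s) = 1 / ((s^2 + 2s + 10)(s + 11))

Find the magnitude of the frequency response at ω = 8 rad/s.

Substitute s = j8: numerator = 1, denominator = -722 - j256.
|G(j8)| = |1| / |-722 - j256| = 1 / 766.04 ≈ 0.001305.

|G(j8)| ≈ 0.001305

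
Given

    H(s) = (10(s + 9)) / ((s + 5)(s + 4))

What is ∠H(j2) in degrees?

∠H(j2) ≈ -35.84°

At s = j2: numerator = 90 + j20, denominator = 16 + j18.
∠H = ∠num − ∠den = 12.529° − (48.366°) = -35.84°.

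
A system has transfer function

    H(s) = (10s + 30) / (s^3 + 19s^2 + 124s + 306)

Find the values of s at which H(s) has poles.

s = -5 + 3j, -5 - 3j, -9

The poles are the roots of the denominator s^3 + 19s^2 + 124s + 306 = 0.
Trying s = -9: the polynomial evaluates to 0, so (s + 9) is a factor.
Dividing out leaves s^2 + 10s + 34 = 0.
The quadratic formula then gives s = -5 ± 3j.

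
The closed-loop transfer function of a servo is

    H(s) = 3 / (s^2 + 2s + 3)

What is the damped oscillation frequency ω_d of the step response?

ω_d ≈ 1.414 rad/s

Comparing s^2 + 2s + 3 to s^2 + 2ζωₙs + ωₙ²: ωₙ = √3 ≈ 1.732 rad/s and ζ = 2/(2·√3) ≈ 0.5774.
ζωₙ = 2/2 = 1, so ω_d = ωₙ√(1−ζ²) = √(ωₙ² − (ζωₙ)²) = √(3 − 1²) = √2 ≈ 1.414 rad/s.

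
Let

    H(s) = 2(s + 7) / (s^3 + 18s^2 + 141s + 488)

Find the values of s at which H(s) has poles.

The poles are the roots of the denominator s^3 + 18s^2 + 141s + 488 = 0.
Trying s = -8: the polynomial evaluates to 0, so (s + 8) is a factor.
Dividing out leaves s^2 + 10s + 61 = 0.
The quadratic formula then gives s = -5 ± 6j.

s = -5 + 6j, -5 - 6j, -8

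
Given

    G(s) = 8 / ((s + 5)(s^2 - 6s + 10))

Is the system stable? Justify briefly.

The poles can be read from the denominator factors: s = -5, 3 + j, 3 - j.
Since the pole(s) at s = 3 + j, 3 - j lie in the right half-plane, the system is unstable.

unstable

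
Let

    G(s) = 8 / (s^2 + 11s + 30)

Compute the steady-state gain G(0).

G(0) = 4/15 ≈ 0.2667

Set s = 0: G(0) = (8) / (30) = 4/15.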